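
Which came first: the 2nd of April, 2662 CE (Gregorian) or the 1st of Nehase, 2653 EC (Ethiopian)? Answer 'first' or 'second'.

second

Converting both to JDN: 2693427 vs 2693194; the smaller is the second.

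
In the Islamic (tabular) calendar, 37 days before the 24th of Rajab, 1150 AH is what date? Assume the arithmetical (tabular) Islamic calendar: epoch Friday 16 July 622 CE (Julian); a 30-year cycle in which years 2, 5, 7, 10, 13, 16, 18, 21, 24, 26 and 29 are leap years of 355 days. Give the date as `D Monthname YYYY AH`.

The starting date is JDN 2355807; 2355807 − 37 = 2355770.
JDN 2355770 corresponds to 16 Jumada al-Thani 1150 AH.

16 Jumada al-Thani 1150 AH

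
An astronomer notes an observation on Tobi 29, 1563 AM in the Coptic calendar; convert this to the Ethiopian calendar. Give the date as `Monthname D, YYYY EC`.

Both dates share Julian Day Number 2395698; in the Ethiopian calendar that is 29 Tir 1839 EC.

Tir 29, 1839 EC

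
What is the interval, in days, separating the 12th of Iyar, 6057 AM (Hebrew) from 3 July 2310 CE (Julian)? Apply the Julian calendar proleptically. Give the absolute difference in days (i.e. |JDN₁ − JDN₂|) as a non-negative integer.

JDN of the first date = 2560147.
JDN of the second date = 2564969.
|2564969 − 2560147| = 4822.

4822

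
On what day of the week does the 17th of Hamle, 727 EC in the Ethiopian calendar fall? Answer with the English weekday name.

Monday

This is JDN 1989708 (15 July 735 Gregorian).
1989708 ≡ 0 (mod 7); counting from Monday = 0 gives Monday.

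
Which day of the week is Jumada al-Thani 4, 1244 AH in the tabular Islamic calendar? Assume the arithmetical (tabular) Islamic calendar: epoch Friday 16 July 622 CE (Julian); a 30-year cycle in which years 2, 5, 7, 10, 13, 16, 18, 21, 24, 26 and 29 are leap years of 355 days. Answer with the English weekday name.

Friday

Equivalently 12 December 1828 Gregorian, JDN 2389069.
JDN 2389069 mod 7 = 4, and JDN 0 was a Monday, so this is a Friday.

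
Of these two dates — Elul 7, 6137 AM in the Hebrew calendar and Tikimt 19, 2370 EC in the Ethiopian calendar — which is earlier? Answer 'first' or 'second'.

first

The two dates have Julian Day Numbers 2589495 and 2589546 respectively.
Since 2589495 < 2589546, the first date comes first.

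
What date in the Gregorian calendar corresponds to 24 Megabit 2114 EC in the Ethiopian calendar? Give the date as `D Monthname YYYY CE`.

Julian Day Number of the source date = 2496197.
Converting JDN 2496197 to the Gregorian calendar gives 3 April 2122 CE.

3 April 2122 CE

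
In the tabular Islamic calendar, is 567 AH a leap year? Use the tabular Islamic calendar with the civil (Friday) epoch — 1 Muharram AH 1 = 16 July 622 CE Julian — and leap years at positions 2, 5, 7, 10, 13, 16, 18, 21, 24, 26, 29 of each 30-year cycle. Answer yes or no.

Year 567 AH is year 27 of its 30-year cycle; leap positions are 2, 5, 7, 10, 13, 16, 18, 21, 24, 26, 29, so it is a common year (354 days).

no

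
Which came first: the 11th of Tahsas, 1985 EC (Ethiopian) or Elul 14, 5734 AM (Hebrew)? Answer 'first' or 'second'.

second

First date → JDN 2448977; second date → JDN 2442292.
JDN 2442292 < JDN 2448977, so the second date is earlier.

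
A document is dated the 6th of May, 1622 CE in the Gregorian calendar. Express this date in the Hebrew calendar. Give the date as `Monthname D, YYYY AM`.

Iyar 26, 5382 AM

Julian Day Number of the source date = 2313609.
Converting JDN 2313609 to the Hebrew calendar gives 26 Iyar 5382 AM.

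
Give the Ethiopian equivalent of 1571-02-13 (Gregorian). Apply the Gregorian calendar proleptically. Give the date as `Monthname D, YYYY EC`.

Both dates share Julian Day Number 2294899; in the Ethiopian calendar that is 9 Yekatit 1563 EC.

Yekatit 9, 1563 EC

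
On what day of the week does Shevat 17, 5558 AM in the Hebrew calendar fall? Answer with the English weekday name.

Saturday

In the Gregorian calendar this is 3 February 1798 (JDN 2377800).
2377800 ≡ 5 (mod 7); counting from Monday = 0 gives Saturday.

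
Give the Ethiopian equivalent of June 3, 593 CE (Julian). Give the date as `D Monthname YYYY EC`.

9 Sene 585 EC

Both dates share Julian Day Number 1937805; in the Ethiopian calendar that is 9 Sene 585 EC.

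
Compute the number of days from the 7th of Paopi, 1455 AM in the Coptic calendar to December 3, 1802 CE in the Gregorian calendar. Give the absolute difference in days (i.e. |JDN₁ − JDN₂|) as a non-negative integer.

JDN of the first date = 2356139.
JDN of the second date = 2379563.
|2379563 − 2356139| = 23424.

23424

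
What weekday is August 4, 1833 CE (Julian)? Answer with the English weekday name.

Friday

This is JDN 2390777 (16 August 1833 Gregorian).
2390777 ≡ 4 (mod 7); counting from Monday = 0 gives Friday.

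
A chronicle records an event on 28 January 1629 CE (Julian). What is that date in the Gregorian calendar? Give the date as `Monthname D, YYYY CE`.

February 7, 1629 CE

At this point the Julian calendar is 10 days behind the Gregorian.
28 January 1629 Julian + 10 days → 7 February 1629 Gregorian.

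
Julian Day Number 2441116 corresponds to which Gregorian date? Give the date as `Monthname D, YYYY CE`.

JDN 2451545 is 1 Jan 2000; 2441116 is −10429 days from there.

June 13, 1971 CE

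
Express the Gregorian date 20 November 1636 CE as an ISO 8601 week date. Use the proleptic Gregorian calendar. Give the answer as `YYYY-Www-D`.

1636-W47-4

The weekday is Thursday (ISO weekday 4).
That Thursday belongs to ISO week 47 of ISO year 1636.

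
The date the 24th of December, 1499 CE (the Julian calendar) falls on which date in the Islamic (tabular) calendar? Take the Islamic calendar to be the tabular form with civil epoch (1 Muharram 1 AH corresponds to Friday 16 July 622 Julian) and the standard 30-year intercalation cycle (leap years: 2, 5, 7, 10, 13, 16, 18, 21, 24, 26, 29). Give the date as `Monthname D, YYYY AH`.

Jumada al-Awwal 21, 905 AH

The source date corresponds to 2 January 1500 in the proleptic Gregorian calendar (JDN 2268925).
That day falls on 21 Jumada al-Awwal 905 AH in the tabular Islamic calendar.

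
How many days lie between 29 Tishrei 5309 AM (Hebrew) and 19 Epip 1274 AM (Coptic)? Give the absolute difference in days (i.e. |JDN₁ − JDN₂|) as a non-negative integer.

3572

JDN of the first date = 2286739.
JDN of the second date = 2290311.
|2290311 − 2286739| = 3572.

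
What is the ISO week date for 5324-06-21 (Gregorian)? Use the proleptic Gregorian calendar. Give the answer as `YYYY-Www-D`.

The weekday is Wednesday (ISO weekday 3).
That Wednesday belongs to ISO week 25 of ISO year 5324.

5324-W25-3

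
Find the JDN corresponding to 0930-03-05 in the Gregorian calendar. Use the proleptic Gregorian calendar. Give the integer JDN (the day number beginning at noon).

2060799

JDN 2299161 is 15 October 1582 CE (Gregorian); the target day is −238362 days from there, so JDN = 2060799.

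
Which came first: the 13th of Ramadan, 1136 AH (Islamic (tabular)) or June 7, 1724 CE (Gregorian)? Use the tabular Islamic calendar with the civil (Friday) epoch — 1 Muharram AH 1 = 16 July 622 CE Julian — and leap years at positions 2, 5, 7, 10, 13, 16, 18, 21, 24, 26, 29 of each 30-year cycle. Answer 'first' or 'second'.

first

Converting both to JDN: 2350894 vs 2350896; the smaller is the first.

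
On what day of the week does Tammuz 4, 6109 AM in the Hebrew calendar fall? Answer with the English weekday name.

Wednesday

This is JDN 2579187 (22 June 2349 Gregorian).
Since JDN mod 7 = 2 (0 = Monday), the day is Wednesday.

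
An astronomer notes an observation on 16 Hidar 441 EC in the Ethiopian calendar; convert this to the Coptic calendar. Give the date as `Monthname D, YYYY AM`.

Hathor 16, 165 AM

The source date corresponds to 13 November 448 in the proleptic Gregorian calendar (JDN 1885006).
That day falls on 16 Hathor 165 AM in the Coptic calendar.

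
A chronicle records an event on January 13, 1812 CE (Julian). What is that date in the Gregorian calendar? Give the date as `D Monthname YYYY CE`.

25 January 1812 CE

For dates in this range the Gregorian date is 12 days ahead of the Julian.
13 January 1812 Julian + 12 days → 25 January 1812 Gregorian.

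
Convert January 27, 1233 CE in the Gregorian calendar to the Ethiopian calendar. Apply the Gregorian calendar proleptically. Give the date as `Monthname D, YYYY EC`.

Both dates share Julian Day Number 2171431; in the Ethiopian calendar that is 25 Tir 1225 EC.

Tir 25, 1225 EC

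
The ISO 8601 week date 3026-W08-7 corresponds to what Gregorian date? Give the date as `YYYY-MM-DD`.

3026-02-26

ISO week 1 of 3026 is the week containing the first Thursday of 3026.
Week 8, day 7 (Sunday) lands on 3026-02-26.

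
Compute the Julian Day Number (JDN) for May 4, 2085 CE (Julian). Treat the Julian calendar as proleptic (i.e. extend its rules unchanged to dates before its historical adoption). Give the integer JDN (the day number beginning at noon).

In the Gregorian calendar the same day is 17 May 2085.
JDN 2451545 is 1 January 2000 CE (Gregorian); the target day is +31183 days from there, so JDN = 2482728.

2482728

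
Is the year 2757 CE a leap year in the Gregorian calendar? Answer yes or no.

no

2757 is not divisible by 4, so it is a common year.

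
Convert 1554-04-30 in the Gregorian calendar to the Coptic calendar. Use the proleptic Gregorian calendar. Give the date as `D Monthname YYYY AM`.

25 Parmouti 1270 AM

Julian Day Number of the source date = 2288766.
Converting JDN 2288766 to the Coptic calendar gives 25 Parmouti 1270 AM.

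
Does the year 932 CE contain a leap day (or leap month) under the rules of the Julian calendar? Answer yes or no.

932 mod 4 = 0, so it is a leap year in the Julian calendar.

yes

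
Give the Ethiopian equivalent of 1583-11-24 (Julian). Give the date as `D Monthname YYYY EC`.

Both dates share Julian Day Number 2299576; in the Ethiopian calendar that is 27 Hidar 1576 EC.

27 Hidar 1576 EC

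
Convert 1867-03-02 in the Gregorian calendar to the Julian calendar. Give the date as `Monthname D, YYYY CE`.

February 18, 1867 CE

The Julian–Gregorian offset here is 12 days (Julian trailing).
2 March 1867 Gregorian − 12 days → 18 February 1867 Julian.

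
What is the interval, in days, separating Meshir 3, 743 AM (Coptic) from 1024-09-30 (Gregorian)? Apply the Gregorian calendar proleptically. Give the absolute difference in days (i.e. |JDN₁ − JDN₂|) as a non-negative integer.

856

JDN of the first date = 2096197.
JDN of the second date = 2095341.
|2095341 − 2096197| = 856.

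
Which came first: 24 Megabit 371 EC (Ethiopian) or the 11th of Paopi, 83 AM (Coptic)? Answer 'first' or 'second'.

Converting both to JDN: 1859566 vs 1855020; the smaller is the second.

second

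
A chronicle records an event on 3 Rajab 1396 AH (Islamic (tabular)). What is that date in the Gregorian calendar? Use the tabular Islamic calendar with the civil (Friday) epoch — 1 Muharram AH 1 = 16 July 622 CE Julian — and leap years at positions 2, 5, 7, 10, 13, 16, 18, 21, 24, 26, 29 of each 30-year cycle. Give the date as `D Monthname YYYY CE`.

30 June 1976 CE

Both dates share Julian Day Number 2442960; in the Gregorian calendar that is 30 June 1976 CE.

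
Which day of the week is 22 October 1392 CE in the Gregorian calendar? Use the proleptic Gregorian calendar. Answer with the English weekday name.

Monday

JDN 2229773 mod 7 = 0, and JDN 0 was a Monday, so this is a Monday.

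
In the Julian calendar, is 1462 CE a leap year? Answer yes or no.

no

1462 mod 4 = 2, so it is a common year in the Julian calendar.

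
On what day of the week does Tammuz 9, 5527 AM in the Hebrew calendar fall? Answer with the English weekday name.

Monday

Equivalently 6 July 1767 Gregorian, JDN 2366630.
Since JDN mod 7 = 0 (0 = Monday), the day is Monday.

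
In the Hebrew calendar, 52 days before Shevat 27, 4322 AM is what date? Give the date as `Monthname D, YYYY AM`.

Tevet 4, 4322 AM

The starting date is JDN 1926375; 1926375 − 52 = 1926323.
JDN 1926323 corresponds to Tevet 4, 4322 AM.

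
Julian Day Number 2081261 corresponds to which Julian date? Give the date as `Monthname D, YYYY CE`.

March 8, 986 CE

JDN 2081261 is 13 March 986 in the proleptic Gregorian calendar.
In the Julian calendar that day is March 8, 986 CE.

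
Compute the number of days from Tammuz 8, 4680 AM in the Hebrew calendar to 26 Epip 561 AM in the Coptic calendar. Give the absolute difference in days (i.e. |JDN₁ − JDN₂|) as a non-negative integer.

27371

First date → JDN 2057266; second date → JDN 2029895.
The interval is |2057266 − 2029895| = 27371 days.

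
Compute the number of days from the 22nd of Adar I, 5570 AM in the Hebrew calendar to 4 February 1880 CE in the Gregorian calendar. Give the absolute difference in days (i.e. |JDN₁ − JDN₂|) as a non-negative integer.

25545

JDN of the first date = 2382205.
JDN of the second date = 2407750.
|2407750 − 2382205| = 25545.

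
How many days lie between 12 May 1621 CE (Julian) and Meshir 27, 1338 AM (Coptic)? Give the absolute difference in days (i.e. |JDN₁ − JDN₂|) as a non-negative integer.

285

JDN of the first date = 2313260.
JDN of the second date = 2313545.
|2313545 − 2313260| = 285.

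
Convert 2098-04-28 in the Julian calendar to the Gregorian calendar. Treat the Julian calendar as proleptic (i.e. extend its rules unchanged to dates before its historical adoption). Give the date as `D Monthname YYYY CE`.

The Julian–Gregorian offset here is 13 days (Julian trailing).
28 April 2098 Julian + 13 days → 11 May 2098 Gregorian.

11 May 2098 CE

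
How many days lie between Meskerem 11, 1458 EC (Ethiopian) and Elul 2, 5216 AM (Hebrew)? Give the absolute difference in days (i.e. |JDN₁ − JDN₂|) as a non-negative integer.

3323

First date → JDN 2256400; second date → JDN 2253077.
The interval is |2256400 − 2253077| = 3323 days.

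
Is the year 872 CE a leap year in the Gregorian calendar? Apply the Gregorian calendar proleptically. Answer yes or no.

yes

872 is divisible by 4 and not by 100, so it is a leap year.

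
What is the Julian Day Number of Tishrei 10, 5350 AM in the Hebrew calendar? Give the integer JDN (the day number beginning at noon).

2301693

Equivalently 20 September 1589 (Gregorian).
JDN 2299161 is 15 October 1582 CE (Gregorian); the target day is +2532 days from there, so JDN = 2301693.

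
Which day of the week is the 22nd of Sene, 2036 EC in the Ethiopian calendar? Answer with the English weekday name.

Wednesday

This is JDN 2467796 (29 June 2044 Gregorian).
JDN 2467796 mod 7 = 2, and JDN 0 was a Monday, so this is a Wednesday.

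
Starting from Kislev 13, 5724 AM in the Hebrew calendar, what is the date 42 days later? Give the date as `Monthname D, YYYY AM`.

Tevet 25, 5724 AM

Counting 42 days forward from JDN 2438363 reaches JDN 2438405, which is Tevet 25, 5724 AM.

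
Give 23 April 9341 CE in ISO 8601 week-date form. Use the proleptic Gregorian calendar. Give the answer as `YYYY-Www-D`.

9341-W16-7

The weekday is Sunday (ISO weekday 7).
That Sunday belongs to ISO week 16 of ISO year 9341.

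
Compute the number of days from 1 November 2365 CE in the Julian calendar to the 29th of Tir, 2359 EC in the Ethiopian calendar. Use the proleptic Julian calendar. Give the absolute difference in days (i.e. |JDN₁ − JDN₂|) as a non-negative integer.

449

JDN of the first date = 2585179.
JDN of the second date = 2585628.
|2585628 − 2585179| = 449.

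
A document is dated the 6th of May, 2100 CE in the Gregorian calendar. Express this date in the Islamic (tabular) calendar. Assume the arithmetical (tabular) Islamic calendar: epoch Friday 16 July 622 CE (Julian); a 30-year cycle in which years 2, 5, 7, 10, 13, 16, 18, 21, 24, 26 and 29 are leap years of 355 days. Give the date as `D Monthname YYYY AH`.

26 Safar 1524 AH

Julian Day Number of the source date = 2488195.
Converting JDN 2488195 to the tabular Islamic calendar gives 26 Safar 1524 AH.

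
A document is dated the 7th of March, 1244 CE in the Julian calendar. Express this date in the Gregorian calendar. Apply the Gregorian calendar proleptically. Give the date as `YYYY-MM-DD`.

The Julian–Gregorian offset here is 7 days (Julian trailing).
7 March 1244 Julian + 7 days → 14 March 1244 Gregorian.

1244-03-14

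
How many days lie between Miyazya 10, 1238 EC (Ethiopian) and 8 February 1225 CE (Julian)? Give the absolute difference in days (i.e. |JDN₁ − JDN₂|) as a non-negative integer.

First date → JDN 2176254; second date → JDN 2168528.
The interval is |2176254 − 2168528| = 7726 days.

7726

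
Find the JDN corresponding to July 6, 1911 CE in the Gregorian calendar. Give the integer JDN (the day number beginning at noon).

JDN 2451545 is 1 January 2000 CE (Gregorian); the target day is −32321 days from there, so JDN = 2419224.

2419224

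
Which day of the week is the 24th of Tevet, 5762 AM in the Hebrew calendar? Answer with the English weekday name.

Tuesday

Equivalently 8 January 2002 Gregorian, JDN 2452283.
2452283 ≡ 1 (mod 7); counting from Monday = 0 gives Tuesday.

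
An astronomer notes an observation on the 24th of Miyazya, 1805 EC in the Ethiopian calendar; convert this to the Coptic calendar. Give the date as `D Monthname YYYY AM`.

24 Parmouti 1529 AM

Both dates share Julian Day Number 2383365; in the Coptic calendar that is 24 Parmouti 1529 AM.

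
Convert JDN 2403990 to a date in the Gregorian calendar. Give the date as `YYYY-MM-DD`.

JDN 2451545 is 1 Jan 2000; 2403990 is −47555 days from there.

1869-10-19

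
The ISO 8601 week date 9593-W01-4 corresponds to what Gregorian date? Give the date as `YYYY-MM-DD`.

9593-01-07

ISO week 1 of 9593 is the week containing the first Thursday of 9593.
Week 1, day 4 (Thursday) lands on 9593-01-07.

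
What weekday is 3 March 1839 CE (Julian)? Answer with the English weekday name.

Friday

This is JDN 2392814 (15 March 1839 Gregorian).
JDN 2392814 mod 7 = 4, and JDN 0 was a Monday, so this is a Friday.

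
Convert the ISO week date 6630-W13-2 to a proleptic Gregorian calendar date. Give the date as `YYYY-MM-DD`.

ISO week 1 of 6630 is the week containing the first Thursday of 6630.
Week 13, day 2 (Tuesday) lands on 6630-03-30.

6630-03-30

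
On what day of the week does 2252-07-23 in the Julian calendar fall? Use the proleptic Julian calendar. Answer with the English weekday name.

In the Gregorian calendar this is 7 August 2252 (JDN 2543805).
JDN 2543805 mod 7 = 5, and JDN 0 was a Monday, so this is a Saturday.

Saturday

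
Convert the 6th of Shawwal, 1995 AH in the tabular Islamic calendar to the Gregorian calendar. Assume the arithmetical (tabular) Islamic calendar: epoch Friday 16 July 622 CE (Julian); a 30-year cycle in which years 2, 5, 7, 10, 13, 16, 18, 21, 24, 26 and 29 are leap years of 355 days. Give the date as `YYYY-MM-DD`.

2557-11-29

Both dates share Julian Day Number 2655318; in the Gregorian calendar that is 29 November 2557 CE.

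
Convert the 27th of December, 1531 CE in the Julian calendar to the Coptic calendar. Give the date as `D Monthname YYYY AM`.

The source date corresponds to 6 January 1532 in the proleptic Gregorian calendar (JDN 2280616).
That day falls on 30 Koiak 1248 AM in the Coptic calendar.

30 Koiak 1248 AM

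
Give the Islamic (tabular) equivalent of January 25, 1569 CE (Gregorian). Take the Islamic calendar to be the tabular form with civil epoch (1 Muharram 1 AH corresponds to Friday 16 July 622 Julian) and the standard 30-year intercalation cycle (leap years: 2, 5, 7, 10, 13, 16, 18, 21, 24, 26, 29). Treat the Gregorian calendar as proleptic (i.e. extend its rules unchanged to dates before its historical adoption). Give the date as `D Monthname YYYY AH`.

27 Rajab 976 AH

Julian Day Number of the source date = 2294150.
Converting JDN 2294150 to the tabular Islamic calendar gives 27 Rajab 976 AH.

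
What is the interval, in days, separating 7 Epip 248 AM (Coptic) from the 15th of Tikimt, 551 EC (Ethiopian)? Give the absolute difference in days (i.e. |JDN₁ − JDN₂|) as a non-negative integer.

9599

First date → JDN 1915553; second date → JDN 1925152.
The interval is |1915553 − 1925152| = 9599 days.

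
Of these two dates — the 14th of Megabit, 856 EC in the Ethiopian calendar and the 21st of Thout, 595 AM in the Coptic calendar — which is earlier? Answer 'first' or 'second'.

first

Converting both to JDN: 2036703 vs 2042008; the smaller is the first.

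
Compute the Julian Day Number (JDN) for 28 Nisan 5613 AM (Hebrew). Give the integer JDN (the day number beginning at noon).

2397980

In the Gregorian calendar the same day is 6 May 1853.
JDN 2400001 is 17 November 1858 CE (Gregorian), MJD 0; the target day is −2021 days from there, so JDN = 2397980.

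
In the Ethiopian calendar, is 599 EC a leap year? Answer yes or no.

yes

599 mod 4 = 3; in the Ethiopian calendar a year is leap when year mod 4 = 3, so it is a leap year.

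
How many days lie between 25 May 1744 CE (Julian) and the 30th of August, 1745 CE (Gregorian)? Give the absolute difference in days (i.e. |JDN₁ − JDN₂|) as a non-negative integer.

451

First date → JDN 2358199; second date → JDN 2358650.
The interval is |2358199 − 2358650| = 451 days.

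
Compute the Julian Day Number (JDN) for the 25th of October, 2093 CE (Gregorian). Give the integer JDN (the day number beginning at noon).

JDN 2451545 is 1 January 2000 CE (Gregorian); the target day is +34266 days from there, so JDN = 2485811.

2485811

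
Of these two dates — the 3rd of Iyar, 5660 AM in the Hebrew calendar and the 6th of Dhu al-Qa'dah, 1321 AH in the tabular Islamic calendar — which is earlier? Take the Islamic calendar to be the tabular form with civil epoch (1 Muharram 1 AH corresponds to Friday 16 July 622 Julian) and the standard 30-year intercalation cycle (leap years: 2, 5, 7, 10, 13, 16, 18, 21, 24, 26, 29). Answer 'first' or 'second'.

first

Converting both to JDN: 2415142 vs 2416504; the smaller is the first.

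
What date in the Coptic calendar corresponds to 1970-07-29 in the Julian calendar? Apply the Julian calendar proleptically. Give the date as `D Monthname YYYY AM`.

Julian Day Number of the source date = 2440810.
Converting JDN 2440810 to the Coptic calendar gives 5 Mesori 1686 AM.

5 Mesori 1686 AM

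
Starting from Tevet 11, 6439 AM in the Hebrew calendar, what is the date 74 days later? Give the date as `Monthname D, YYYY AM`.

JDN of Tevet 11, 6439 AM = 2699529.
2699529 + 74 = 2699603.
JDN 2699603 in the Hebrew calendar is Adar I 26, 6439 AM.

Adar I 26, 6439 AM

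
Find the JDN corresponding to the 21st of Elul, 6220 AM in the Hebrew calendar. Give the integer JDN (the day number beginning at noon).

2619807

In the Gregorian calendar the same day is 7 September 2460.
JDN 2451545 is 1 January 2000 CE (Gregorian); the target day is +168262 days from there, so JDN = 2619807.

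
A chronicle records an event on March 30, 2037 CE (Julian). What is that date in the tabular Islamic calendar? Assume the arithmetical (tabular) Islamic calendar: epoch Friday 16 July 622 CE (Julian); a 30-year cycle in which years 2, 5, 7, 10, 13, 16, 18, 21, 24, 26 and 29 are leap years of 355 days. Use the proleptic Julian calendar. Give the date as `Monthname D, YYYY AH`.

The source date corresponds to 12 April 2037 in the Gregorian calendar (JDN 2465161).
That day falls on 25 Safar 1459 AH in the tabular Islamic calendar.

Safar 25, 1459 AH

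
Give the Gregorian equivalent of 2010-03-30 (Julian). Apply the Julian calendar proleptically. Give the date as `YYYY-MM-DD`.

2010-04-12

For dates in this range the Gregorian date is 13 days ahead of the Julian.
30 March 2010 Julian + 13 days → 12 April 2010 Gregorian.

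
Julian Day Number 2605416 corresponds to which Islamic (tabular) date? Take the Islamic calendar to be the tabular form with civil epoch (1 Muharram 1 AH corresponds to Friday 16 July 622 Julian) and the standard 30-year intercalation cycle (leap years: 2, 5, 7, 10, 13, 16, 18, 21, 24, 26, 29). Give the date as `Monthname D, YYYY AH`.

Dhu al-Hijjah 11, 1854 AH

JDN 2605416 is 14 April 2421 in the Gregorian calendar.
In the tabular Islamic calendar that day is Dhu al-Hijjah 11, 1854 AH.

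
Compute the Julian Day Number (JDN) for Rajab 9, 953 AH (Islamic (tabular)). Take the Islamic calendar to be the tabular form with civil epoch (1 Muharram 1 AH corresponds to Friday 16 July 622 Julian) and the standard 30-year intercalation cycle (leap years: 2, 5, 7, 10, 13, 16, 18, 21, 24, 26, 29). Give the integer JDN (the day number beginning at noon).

In the proleptic Gregorian calendar the same day is 15 September 1546.
JDN 2451545 is 1 January 2000 CE (Gregorian); the target day is −165563 days from there, so JDN = 2285982.

2285982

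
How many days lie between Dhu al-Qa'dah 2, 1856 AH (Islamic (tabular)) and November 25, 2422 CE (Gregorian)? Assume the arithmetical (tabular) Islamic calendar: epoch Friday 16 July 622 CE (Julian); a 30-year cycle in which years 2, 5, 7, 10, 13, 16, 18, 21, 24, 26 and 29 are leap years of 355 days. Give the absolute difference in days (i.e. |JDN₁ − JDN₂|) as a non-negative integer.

80

JDN of the first date = 2606086.
JDN of the second date = 2606006.
|2606006 − 2606086| = 80.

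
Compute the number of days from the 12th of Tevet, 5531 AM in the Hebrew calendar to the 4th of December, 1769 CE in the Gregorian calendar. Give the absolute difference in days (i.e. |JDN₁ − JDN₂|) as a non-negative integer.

390

First date → JDN 2367902; second date → JDN 2367512.
The interval is |2367902 − 2367512| = 390 days.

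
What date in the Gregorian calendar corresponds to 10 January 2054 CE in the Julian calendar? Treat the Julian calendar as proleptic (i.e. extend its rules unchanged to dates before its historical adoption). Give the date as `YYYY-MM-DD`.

At this point the Julian calendar is 13 days behind the Gregorian.
10 January 2054 Julian + 13 days → 23 January 2054 Gregorian.

2054-01-23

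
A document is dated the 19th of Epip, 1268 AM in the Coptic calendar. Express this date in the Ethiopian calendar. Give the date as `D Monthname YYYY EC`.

19 Hamle 1544 EC

Both dates share Julian Day Number 2288120; in the Ethiopian calendar that is 19 Hamle 1544 EC.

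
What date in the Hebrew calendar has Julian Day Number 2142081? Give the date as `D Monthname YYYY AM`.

The proleptic Gregorian equivalent of JDN 2142081 is 19 September 1152.
In the Hebrew calendar that day is 12 Tishrei 4913 AM.

12 Tishrei 4913 AM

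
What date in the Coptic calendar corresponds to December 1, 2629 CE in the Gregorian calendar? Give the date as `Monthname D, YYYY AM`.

Julian Day Number of the source date = 2681617.
Converting JDN 2681617 to the Coptic calendar gives 17 Hathor 2346 AM.

Hathor 17, 2346 AM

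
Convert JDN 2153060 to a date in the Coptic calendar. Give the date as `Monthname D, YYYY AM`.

JDN 2153060 is 11 October 1182 in the proleptic Gregorian calendar.
In the Coptic calendar that day is Paopi 7, 899 AM.

Paopi 7, 899 AM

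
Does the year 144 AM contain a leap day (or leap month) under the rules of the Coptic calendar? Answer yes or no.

no

144 mod 4 = 0; in the Coptic calendar a year is leap when year mod 4 = 3, so it is a common year.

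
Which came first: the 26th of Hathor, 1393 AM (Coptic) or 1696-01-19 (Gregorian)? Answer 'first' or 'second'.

first

The two dates have Julian Day Numbers 2333543 and 2340530 respectively.
Since 2333543 < 2340530, the first date comes first.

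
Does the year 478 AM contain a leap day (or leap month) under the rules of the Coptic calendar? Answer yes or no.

no

478 mod 4 = 2; in the Coptic calendar a year is leap when year mod 4 = 3, so it is a common year.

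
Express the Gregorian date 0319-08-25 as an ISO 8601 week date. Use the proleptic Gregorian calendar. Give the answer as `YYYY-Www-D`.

0319-W35-1

The weekday is Monday (ISO weekday 1).
That Monday belongs to ISO week 35 of ISO year 319.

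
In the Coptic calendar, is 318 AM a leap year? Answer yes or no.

no

318 mod 4 = 2; in the Coptic calendar a year is leap when year mod 4 = 3, so it is a common year.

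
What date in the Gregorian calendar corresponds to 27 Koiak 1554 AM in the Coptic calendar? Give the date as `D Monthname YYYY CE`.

Julian Day Number of the source date = 2392379.
Converting JDN 2392379 to the Gregorian calendar gives 4 January 1838 CE.

4 January 1838 CE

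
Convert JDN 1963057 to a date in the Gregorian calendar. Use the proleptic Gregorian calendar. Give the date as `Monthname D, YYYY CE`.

Counting from JDN 2299161 = 15 Oct 1582 gives an offset of -336104 days.

July 26, 662 CE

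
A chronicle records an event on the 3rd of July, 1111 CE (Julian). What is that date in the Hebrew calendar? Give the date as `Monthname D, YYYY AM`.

Tammuz 25, 4871 AM

The source date corresponds to 10 July 1111 in the proleptic Gregorian calendar (JDN 2127034).
That day falls on 25 Tammuz 4871 AM in the Hebrew calendar.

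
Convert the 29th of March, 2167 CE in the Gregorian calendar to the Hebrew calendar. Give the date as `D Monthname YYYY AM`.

9 Nisan 5927 AM

Julian Day Number of the source date = 2512628.
Converting JDN 2512628 to the Hebrew calendar gives 9 Nisan 5927 AM.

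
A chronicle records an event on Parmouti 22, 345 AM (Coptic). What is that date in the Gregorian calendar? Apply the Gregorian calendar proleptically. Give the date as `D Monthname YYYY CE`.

20 April 629 CE

Both dates share Julian Day Number 1950907; in the Gregorian calendar that is 20 April 629 CE.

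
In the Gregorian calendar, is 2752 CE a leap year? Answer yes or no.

2752 is divisible by 4 and not by 100, so it is a leap year.

yes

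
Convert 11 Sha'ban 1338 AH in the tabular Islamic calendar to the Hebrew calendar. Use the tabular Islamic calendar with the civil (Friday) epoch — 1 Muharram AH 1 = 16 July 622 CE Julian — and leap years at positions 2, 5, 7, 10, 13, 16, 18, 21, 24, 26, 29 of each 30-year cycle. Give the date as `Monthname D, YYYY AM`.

Iyar 12, 5680 AM

The source date corresponds to 30 April 1920 in the Gregorian calendar (JDN 2422445).
That day falls on 12 Iyar 5680 AM in the Hebrew calendar.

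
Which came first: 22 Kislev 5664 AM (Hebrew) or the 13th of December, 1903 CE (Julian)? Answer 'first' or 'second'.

first

The two dates have Julian Day Numbers 2416460 and 2416475 respectively.
Since 2416460 < 2416475, the first date comes first.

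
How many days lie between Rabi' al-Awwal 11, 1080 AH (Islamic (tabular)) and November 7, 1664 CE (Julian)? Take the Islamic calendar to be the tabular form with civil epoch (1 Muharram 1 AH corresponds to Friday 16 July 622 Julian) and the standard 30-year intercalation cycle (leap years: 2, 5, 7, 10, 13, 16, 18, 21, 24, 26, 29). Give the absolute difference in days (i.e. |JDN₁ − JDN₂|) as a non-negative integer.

1726

First date → JDN 2330871; second date → JDN 2329145.
The interval is |2330871 − 2329145| = 1726 days.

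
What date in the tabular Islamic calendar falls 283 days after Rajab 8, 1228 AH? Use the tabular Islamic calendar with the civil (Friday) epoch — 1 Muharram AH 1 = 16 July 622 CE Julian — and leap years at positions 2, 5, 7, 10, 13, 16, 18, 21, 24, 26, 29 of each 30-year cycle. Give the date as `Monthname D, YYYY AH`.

Counting 283 days forward from JDN 2383432 reaches JDN 2383715, which is Rabi' al-Thani 25, 1229 AH.

Rabi' al-Thani 25, 1229 AH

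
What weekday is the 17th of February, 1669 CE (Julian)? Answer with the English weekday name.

Wednesday

In the Gregorian calendar this is 27 February 1669 (JDN 2330708).
Since JDN mod 7 = 2 (0 = Monday), the day is Wednesday.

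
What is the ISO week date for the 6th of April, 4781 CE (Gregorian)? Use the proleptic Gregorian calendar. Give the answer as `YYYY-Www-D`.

4781-W15-1

The weekday is Monday (ISO weekday 1).
That Monday belongs to ISO week 15 of ISO year 4781.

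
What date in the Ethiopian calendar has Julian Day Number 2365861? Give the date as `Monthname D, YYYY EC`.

Ginbot 22, 1757 EC

JDN 2365861 is 28 May 1765 in the Gregorian calendar.
In the Ethiopian calendar that day is Ginbot 22, 1757 EC.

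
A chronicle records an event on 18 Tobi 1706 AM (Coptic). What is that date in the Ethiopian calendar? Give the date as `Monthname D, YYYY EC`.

Tir 18, 1982 EC

Both dates share Julian Day Number 2447918; in the Ethiopian calendar that is 18 Tir 1982 EC.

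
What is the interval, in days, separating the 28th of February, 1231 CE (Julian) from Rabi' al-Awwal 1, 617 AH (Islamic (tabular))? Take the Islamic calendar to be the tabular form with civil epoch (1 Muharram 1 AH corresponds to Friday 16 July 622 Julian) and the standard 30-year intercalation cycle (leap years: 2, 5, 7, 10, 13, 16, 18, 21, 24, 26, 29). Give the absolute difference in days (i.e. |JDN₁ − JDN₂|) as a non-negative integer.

JDN of the first date = 2170739.
JDN of the second date = 2166789.
|2166789 − 2170739| = 3950.

3950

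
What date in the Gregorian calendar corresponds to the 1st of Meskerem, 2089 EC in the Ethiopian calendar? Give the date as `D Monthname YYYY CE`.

Julian Day Number of the source date = 2486863.
Converting JDN 2486863 to the Gregorian calendar gives 11 September 2096 CE.

11 September 2096 CE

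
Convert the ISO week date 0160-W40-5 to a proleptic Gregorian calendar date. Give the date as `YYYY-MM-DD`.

ISO week 1 of 160 is the week containing the first Thursday of 160.
Week 40, day 5 (Friday) lands on 0160-10-03.

0160-10-03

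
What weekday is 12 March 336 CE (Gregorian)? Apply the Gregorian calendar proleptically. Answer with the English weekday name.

JDN 1843852 mod 7 = 3, and JDN 0 was a Monday, so this is a Thursday.

Thursday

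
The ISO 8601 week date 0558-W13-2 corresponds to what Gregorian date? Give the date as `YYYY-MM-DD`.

ISO week 1 of 558 is the week containing the first Thursday of 558.
Week 13, day 2 (Tuesday) lands on 0558-03-28.

0558-03-28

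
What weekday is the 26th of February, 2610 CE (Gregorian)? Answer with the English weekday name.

Monday

JDN 2674399 mod 7 = 0, and JDN 0 was a Monday, so this is a Monday.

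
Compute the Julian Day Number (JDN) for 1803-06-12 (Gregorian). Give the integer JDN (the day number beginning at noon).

JDN 2299161 is 15 October 1582 CE (Gregorian); the target day is +80593 days from there, so JDN = 2379754.

2379754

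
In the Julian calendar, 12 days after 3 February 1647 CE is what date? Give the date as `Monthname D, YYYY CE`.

Counting 12 days forward from JDN 2322658 reaches JDN 2322670, which is February 15, 1647 CE.

February 15, 1647 CE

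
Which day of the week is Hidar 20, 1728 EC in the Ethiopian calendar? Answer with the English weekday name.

Monday

Equivalently 28 November 1735 Gregorian, JDN 2355087.
JDN 2355087 mod 7 = 0, and JDN 0 was a Monday, so this is a Monday.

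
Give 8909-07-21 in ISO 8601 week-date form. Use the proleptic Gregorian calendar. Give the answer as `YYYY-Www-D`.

The weekday is Sunday (ISO weekday 7).
That Sunday belongs to ISO week 29 of ISO year 8909.

8909-W29-7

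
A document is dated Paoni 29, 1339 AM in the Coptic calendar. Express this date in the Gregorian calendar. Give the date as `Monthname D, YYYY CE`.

July 3, 1623 CE

Both dates share Julian Day Number 2314032; in the Gregorian calendar that is 3 July 1623 CE.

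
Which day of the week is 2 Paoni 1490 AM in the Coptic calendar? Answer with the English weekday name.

This is JDN 2369158 (7 June 1774 Gregorian).
JDN 2369158 mod 7 = 1, and JDN 0 was a Monday, so this is a Tuesday.

Tuesday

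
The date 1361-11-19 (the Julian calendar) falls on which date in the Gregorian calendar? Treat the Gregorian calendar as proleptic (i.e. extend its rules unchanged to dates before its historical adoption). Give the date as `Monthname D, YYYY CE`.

November 27, 1361 CE

For dates in this range the Gregorian date is 8 days ahead of the Julian.
19 November 1361 Julian + 8 days → 27 November 1361 Gregorian.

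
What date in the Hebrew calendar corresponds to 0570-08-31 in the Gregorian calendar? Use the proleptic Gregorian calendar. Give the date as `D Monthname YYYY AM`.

12 Elul 4330 AM

Julian Day Number of the source date = 1929491.
Converting JDN 1929491 to the Hebrew calendar gives 12 Elul 4330 AM.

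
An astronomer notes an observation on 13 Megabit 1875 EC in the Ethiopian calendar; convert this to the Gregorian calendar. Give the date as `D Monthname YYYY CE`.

21 March 1883 CE

Julian Day Number of the source date = 2408891.
Converting JDN 2408891 to the Gregorian calendar gives 21 March 1883 CE.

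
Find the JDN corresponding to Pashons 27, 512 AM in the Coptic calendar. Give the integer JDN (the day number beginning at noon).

2011939

In the proleptic Gregorian calendar the same day is 26 May 796.
JDN 2451545 is 1 January 2000 CE (Gregorian); the target day is −439606 days from there, so JDN = 2011939.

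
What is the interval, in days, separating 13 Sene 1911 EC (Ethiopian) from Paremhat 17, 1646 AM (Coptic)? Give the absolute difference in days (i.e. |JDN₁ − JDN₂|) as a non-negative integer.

3932

JDN of the first date = 2422130.
JDN of the second date = 2426062.
|2426062 − 2422130| = 3932.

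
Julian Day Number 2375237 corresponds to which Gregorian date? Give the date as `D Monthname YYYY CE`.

Counting from JDN 2299161 = 15 Oct 1582 gives an offset of 76076 days.

28 January 1791 CE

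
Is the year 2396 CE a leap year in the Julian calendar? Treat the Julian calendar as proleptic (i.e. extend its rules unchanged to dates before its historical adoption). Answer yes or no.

yes

2396 mod 4 = 0, so it is a leap year in the Julian calendar.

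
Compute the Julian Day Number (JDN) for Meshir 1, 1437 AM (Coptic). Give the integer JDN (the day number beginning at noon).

In the Gregorian calendar the same day is 6 February 1721.
JDN 2451545 is 1 January 2000 CE (Gregorian); the target day is −101866 days from there, so JDN = 2349679.

2349679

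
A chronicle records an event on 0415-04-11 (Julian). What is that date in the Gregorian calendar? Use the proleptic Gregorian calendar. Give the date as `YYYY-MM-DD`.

0415-04-12

The Julian–Gregorian offset here is 1 day (Julian trailing).
11 April 415 Julian + 1 day → 12 April 415 Gregorian.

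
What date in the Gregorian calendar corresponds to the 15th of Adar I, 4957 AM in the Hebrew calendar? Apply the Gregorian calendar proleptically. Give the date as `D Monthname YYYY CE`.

Both dates share Julian Day Number 2158298; in the Gregorian calendar that is 12 February 1197 CE.

12 February 1197 CE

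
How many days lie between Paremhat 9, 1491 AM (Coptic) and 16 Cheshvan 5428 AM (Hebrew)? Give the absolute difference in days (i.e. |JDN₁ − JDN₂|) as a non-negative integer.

39214

First date → JDN 2369440; second date → JDN 2330226.
The interval is |2369440 − 2330226| = 39214 days.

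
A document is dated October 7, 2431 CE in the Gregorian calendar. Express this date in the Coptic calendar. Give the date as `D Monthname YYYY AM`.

Julian Day Number of the source date = 2609244.
Converting JDN 2609244 to the Coptic calendar gives 23 Thout 2148 AM.

23 Thout 2148 AM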